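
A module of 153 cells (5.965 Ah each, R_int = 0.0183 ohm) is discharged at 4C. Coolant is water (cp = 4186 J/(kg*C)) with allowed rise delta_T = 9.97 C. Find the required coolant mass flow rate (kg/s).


Step 1: I = 4 * 5.965 = 23.86 A
Step 2: Q_cell = I^2 * R = 23.86^2 * 0.0183 = 10.418 W
Step 3: Q_total = 153 * 10.418 = 1594 W
Step 4: m_dot = Q_total / (cp * dT) = 1594 / (4186 * 9.97) = 0.03819 kg/s

0.03819 kg/s


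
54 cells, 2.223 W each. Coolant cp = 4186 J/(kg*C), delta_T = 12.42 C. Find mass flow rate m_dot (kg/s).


Q_total = 54 * 2.223 = 120.04 W
m_dot = Q_total / (cp * dT) = 120.04 / (4186 * 12.42) = 0.002309 kg/s

0.002309 kg/s


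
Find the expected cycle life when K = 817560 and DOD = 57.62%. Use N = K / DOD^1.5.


Step 1: DOD^1.5 = 57.62^1.5 = 437.38
Step 2: N = 817560 / 437.38 = 1869 cycles

1869 cycles


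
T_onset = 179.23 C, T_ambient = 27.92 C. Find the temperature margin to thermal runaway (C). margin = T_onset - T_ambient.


margin = T_onset - T_ambient = 179.23 - 27.92 = 151.31 C

151.31 C


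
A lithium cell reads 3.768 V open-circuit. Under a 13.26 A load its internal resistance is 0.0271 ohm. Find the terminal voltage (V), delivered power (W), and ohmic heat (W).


Step 1: V_terminal = OCV - I*R = 3.768 - 13.26 * 0.0271 = 3.4087 V
Step 2: P_out = V_terminal * I = 3.4087 * 13.26 = 45.20 W
Step 3: Q = I^2 * R = 13.26^2 * 0.0271 = 4.765 W

V=3.4087 V, P=45.20 W, Q=4.765 W


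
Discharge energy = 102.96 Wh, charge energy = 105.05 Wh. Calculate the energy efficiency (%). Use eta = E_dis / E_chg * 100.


Round-trip efficiency = 102.96/105.05 * 100% = 98.01%

98.01%


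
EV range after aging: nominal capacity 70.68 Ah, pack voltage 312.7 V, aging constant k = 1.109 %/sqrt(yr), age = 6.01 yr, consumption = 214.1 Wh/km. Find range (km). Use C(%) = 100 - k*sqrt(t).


Step 1: capacity retention = 100 - 1.109 * sqrt(6.01) = 100 - 1.109 * 2.4515 = 97.281%
Step 2: C_now = 70.68 * 97.281/100 = 68.758 Ah
Step 3: E_pack = V * C_now = 312.7 * 68.758 = 21501 Wh
Step 4: range = E_pack / consumption = 21501 / 214.1 = 100.4 km

100.4 km


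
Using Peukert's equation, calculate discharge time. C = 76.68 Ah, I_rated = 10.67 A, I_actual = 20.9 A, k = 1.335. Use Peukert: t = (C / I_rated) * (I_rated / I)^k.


t_rated = C / I_rated = 76.68 / 10.67 = 7.1865 hr
(I_rated/I)^k = (0.51053)^1.335 = 0.40758
t = t_rated * (I_rated/I)^k = 7.1865 * 0.40758 = 2.929 hr

2.929 hr


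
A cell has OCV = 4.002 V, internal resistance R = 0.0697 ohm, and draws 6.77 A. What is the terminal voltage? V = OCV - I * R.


V = OCV - I*R = 4.002 - 6.77 * 0.0697 = 3.530 V

3.530 V


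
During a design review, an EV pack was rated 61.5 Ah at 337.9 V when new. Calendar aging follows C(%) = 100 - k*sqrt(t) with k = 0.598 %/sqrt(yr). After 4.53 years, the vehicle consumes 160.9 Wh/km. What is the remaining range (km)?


Step 1: capacity retention = 100 - 0.598 * sqrt(4.53) = 100 - 0.598 * 2.1284 = 98.727%
Step 2: C_now = 61.5 * 98.727/100 = 60.717 Ah
Step 3: E_pack = V * C_now = 337.9 * 60.717 = 20516 Wh
Step 4: range = E_pack / consumption = 20516 / 160.9 = 127.5 km

127.5 km


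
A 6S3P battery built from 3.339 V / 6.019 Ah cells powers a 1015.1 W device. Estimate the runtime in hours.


Step 1: E_pack = Ns * V_cell * Np * C_cell = 6 * 3.339 * 3 * 6.019 = 361.75 Wh
Step 2: t = E_pack / P = 361.75 / 1015.1 = 0.3564 hr

0.3564 hr


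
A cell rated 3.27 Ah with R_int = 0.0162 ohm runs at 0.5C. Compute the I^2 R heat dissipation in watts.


Step 1: I = C_rate * capacity = 0.5 * 3.27 = 1.635 A
Step 2: Q = I^2 * R = 1.635^2 * 0.0162 = 2.6732 * 0.0162 = 0.04331 W

0.04331 W


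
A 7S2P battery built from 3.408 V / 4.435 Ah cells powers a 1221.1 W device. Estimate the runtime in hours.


Step 1: E_pack = Ns * V_cell * Np * C_cell = 7 * 3.408 * 2 * 4.435 = 211.6 Wh
Step 2: t = E_pack / P = 211.6 / 1221.1 = 0.1733 hr

0.1733 hr


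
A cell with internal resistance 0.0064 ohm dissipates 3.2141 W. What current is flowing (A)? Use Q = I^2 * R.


I = sqrt(Q / R) = sqrt(3.2141 / 0.0064) = sqrt(502.2) = 22.41 A

22.41 A


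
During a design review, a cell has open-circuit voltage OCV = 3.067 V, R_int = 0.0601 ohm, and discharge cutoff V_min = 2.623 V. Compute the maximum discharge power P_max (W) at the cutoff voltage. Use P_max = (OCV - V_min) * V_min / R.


P_max = (OCV - V_min) * V_min / R = (3.067 - 2.623) * 2.623 / 0.0601 = 0.444 * 2.623 / 0.0601 = 19.38 W

19.38 W


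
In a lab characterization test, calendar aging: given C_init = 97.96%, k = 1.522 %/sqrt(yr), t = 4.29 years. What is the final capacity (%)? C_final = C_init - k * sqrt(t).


Step 1: sqrt(4.29 yr) = 2.0712
Step 2: drop = 1.522 * 2.0712 = 3.1524
Step 3: C_final = 97.96 - 3.1524 = 94.81%

94.81%


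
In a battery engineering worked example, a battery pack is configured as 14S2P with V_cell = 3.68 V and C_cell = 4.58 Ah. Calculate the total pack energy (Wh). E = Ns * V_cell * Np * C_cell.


E = Ns * Vcell * Np * Ccell = 14 * 3.68 * 2 * 4.58 = 471.9 Wh

471.9 Wh


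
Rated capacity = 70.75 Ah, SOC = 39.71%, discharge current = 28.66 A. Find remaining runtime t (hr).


Step 1: remaining = SOC/100 * C_total = 39.71/100 * 70.75 = 28.095 Ah
Step 2: t = remaining / I = 28.095 / 28.66 = 0.9803 hr

0.9803 hr


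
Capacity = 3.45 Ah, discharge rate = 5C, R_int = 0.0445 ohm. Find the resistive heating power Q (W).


Step 1: I = C_rate * capacity = 5 * 3.45 = 17.25 A
Step 2: Q = I^2 * R = 17.25^2 * 0.0445 = 297.56 * 0.0445 = 13.24 W

13.24 W


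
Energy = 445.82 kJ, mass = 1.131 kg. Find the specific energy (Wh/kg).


Convert: E = 445.82 kJ = 123.84 Wh
ED = E / m = 123.84 / 1.131 = 109.5 Wh/kg

109.5 Wh/kg


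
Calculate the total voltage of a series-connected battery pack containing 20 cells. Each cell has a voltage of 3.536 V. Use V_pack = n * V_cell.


With 20 cells in series at 3.536 V each, V_pack = 70.72 V

70.72 V


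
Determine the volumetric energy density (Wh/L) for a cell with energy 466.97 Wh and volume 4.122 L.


Volumetric ED = 466.97 Wh / 4.122 L = 113.3 Wh/L

113.3 Wh/L


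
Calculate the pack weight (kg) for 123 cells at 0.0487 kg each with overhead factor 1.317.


m_pack = n * m_cell * overhead = 123 * 0.0487 * 1.317 = 7.889 kg

7.889 kg


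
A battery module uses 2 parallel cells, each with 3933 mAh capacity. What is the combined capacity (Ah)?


Convert: C_cell = 3933 mAh = 3.933 Ah
C_total = 2 * 3.933 = 7.866 Ah

7.866 Ah


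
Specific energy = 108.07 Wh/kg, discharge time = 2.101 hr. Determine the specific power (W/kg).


Specific power = 108.07 Wh/kg / 2.101 hr = 51.44 W/kg

51.44 W/kg


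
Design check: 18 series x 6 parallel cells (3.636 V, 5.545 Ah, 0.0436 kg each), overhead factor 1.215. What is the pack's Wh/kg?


Step 1: V_pack = 18 * 3.636 = 65.448 V
Step 2: C_pack = 6 * 5.545 = 33.27 Ah
Step 3: E_pack = V_pack * C_pack = 65.448 * 33.27 = 2177.5 Wh
Step 4: m_pack = 18 * 6 * 0.0436 * 1.215 = 5.7212 kg
Step 5: ED = E_pack / m_pack = 2177.5 / 5.7212 = 380.6 Wh/kg

380.6 Wh/kg


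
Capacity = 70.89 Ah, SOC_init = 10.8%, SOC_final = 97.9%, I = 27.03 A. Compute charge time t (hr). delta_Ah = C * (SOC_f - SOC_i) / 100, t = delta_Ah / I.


Step 1: dSOC = 97.9% - 10.8% = 87.1%
Step 2: delta_Ah = 70.89 * 87.1 / 100 = 61.745 Ah
Step 3: t = 61.745 / 27.03 = 2.284 hr

2.284 hr


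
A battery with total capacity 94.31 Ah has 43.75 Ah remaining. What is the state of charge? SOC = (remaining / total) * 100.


SOC% = 43.75 / 94.31 * 100 = 46.39%

46.39%


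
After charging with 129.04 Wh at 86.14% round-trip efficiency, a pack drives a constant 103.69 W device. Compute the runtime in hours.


Step 1: E_discharge = eta/100 * E_charge = 86.14/100 * 129.04 = 111.16 Wh
Step 2: t = E_discharge / P = 111.16 / 103.69 = 1.072 hr

1.072 hr


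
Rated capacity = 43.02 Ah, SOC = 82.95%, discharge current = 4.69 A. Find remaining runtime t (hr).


Step 1: remaining = SOC/100 * C_total = 82.95/100 * 43.02 = 35.685 Ah
Step 2: t = remaining / I = 35.685 / 4.69 = 7.609 hr

7.609 hr


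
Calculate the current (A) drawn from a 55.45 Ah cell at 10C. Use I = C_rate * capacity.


At 10C: I = 10 * 55.45 Ah = 554.5 A

554.5 A


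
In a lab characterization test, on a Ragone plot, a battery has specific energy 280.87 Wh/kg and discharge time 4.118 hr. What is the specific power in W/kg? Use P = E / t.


P_specific = E / t = 280.87 / 4.118 = 68.21 W/kg

68.21 W/kg


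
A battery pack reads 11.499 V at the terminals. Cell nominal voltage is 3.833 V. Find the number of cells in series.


n = V_pack / V_cell = 11.499 / 3.833 = 3

3


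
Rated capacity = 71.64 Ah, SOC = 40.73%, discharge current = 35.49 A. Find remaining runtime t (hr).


Step 1: remaining = SOC/100 * C_total = 40.73/100 * 71.64 = 29.179 Ah
Step 2: t = remaining / I = 29.179 / 35.49 = 0.8222 hr

0.8222 hr


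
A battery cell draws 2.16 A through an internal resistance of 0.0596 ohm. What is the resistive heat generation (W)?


I^2 = 4.6656
Q = 4.6656 * 0.0596 = 0.2781 W

0.2781 W


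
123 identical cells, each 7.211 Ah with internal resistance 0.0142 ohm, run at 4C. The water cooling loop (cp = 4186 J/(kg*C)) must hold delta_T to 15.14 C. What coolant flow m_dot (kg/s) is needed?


Step 1: I = 4 * 7.211 = 28.844 A
Step 2: Q_cell = I^2 * R = 28.844^2 * 0.0142 = 11.814 W
Step 3: Q_total = 123 * 11.814 = 1453.1 W
Step 4: m_dot = Q_total / (cp * dT) = 1453.1 / (4186 * 15.14) = 0.02293 kg/s

0.02293 kg/s


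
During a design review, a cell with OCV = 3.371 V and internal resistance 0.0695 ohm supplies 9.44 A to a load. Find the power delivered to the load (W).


Step 1: V_terminal = OCV - I*R = 3.371 - 9.44 * 0.0695 = 2.7149 V
Step 2: P_out = V_terminal * I = 2.7149 * 9.44 = 25.63 W

25.63 W


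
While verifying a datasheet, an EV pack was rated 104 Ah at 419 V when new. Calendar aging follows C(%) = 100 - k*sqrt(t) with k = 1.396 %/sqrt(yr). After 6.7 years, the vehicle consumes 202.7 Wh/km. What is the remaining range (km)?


Step 1: capacity retention = 100 - 1.396 * sqrt(6.7) = 100 - 1.396 * 2.5884 = 96.387%
Step 2: C_now = 104 * 96.387/100 = 100.24 Ah
Step 3: E_pack = V * C_now = 419 * 100.24 = 42001 Wh
Step 4: range = E_pack / consumption = 42001 / 202.7 = 207.2 km

207.2 km


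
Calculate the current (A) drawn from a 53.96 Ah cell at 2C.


At 2C: I = 2 * 53.96 Ah = 107.92 A

107.92 A


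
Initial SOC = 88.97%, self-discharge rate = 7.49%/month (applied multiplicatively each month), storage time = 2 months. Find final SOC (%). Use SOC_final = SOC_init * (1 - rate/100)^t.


decay = (1 - 7.49/100)^2 = 0.85581
SOC_final = 88.97 * 0.85581 = 76.14%

76.14%


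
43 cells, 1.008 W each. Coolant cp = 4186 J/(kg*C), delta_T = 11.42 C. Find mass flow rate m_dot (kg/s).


Step 1: Total heat Q = 43 * 1.008 W = 43.344 W
Step 2: denom = cp * dT = 4186 * 11.42 = 47804
Step 3: m_dot = 43.344 / 47804 = 9.067e-04 kg/s

9.067e-04 kg/s


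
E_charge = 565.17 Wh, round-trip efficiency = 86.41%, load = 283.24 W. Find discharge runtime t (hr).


Step 1: E_discharge = eta/100 * E_charge = 86.41/100 * 565.17 = 488.36 Wh
Step 2: t = E_discharge / P = 488.36 / 283.24 = 1.724 hr

1.724 hr


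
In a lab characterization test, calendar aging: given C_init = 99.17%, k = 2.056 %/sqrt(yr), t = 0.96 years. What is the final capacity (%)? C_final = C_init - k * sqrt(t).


Step 1: sqrt(0.96 yr) = 0.9798
Step 2: drop = 2.056 * 0.9798 = 2.0145
Step 3: C_final = 99.17 - 2.0145 = 97.16%

97.16%


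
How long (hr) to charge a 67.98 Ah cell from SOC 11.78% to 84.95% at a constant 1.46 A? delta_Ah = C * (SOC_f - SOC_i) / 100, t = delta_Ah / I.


Step 1: dSOC = 84.95% - 11.78% = 73.17%
Step 2: delta_Ah = 67.98 * 73.17 / 100 = 49.741 Ah
Step 3: t = 49.741 / 1.46 = 34.07 hr

34.07 hr


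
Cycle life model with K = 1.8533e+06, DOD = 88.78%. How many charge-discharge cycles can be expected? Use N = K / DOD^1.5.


DOD^1.5 = 836.51
N = K / DOD^1.5 = 1.8533e+06 / 836.51 = 2216

2216 cycles


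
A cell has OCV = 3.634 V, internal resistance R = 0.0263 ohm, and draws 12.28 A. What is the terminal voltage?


V = OCV - I*R = 3.634 - 12.28 * 0.0263 = 3.311 V

3.311 V


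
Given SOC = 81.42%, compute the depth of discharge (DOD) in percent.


Complement of SOC: DOD = 100% - 81.42% = 18.58%

18.58%


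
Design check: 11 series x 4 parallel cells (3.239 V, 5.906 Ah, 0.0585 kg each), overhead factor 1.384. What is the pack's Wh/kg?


Step 1: V_pack = 11 * 3.239 = 35.629 V
Step 2: C_pack = 4 * 5.906 = 23.624 Ah
Step 3: E_pack = V_pack * C_pack = 35.629 * 23.624 = 841.7 Wh
Step 4: m_pack = 11 * 4 * 0.0585 * 1.384 = 3.5624 kg
Step 5: ED = E_pack / m_pack = 841.7 / 3.5624 = 236.3 Wh/kg

236.3 Wh/kg


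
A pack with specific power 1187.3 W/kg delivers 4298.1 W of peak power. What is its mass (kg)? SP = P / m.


m = P / SP = 4298.1 / 1187.3 = 3.620 kg

3.620 kg


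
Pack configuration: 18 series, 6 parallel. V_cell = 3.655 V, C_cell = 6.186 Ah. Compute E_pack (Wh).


V_pack = 18 * 3.655 = 65.79 V
C_pack = 6 * 6.186 = 37.116 Ah
E = V_pack * C_pack = 65.79 * 37.116 = 2442 Wh

2442 Wh


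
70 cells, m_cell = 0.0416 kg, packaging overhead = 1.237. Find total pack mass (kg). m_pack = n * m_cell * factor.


Cell mass sum = 70 * 0.0416 = 2.912 kg
With overhead 1.237: m_pack = 2.912 * 1.237 = 3.602 kg

3.602 kg


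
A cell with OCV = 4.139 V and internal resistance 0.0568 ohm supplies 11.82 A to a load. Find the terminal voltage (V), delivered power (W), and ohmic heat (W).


Step 1: V_terminal = OCV - I*R = 4.139 - 11.82 * 0.0568 = 3.4676 V
Step 2: P_out = V_terminal * I = 3.4676 * 11.82 = 40.99 W
Step 3: Q = I^2 * R = 11.82^2 * 0.0568 = 7.936 W

V=3.4676 V, P=40.99 W, Q=7.936 W


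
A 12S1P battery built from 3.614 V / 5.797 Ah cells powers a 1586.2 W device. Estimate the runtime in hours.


Step 1: E_pack = Ns * V_cell * Np * C_cell = 12 * 3.614 * 1 * 5.797 = 251.4 Wh
Step 2: t = E_pack / P = 251.4 / 1586.2 = 0.1585 hr

0.1585 hr


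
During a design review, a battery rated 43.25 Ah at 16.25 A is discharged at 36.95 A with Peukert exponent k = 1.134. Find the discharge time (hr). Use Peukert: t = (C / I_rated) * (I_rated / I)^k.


Step 1: t_rated = C / I_rated = 43.25 / 16.25 = 2.6615 hr
Step 2: ratio = 16.25 / 36.95 = 0.43978
Step 3: ratio^k = 0.43978^1.134 = 0.39394
Step 4: t = t_rated * ratio^k = 2.6615 * 0.39394 = 1.048 hr

1.048 hr


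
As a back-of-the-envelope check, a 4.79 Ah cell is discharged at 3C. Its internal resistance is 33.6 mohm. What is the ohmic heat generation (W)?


Convert: R = 33.6 mohm = 0.0336 ohm
Step 1: I = C_rate * capacity = 3 * 4.79 = 14.37 A
Step 2: Q = I^2 * R = 14.37^2 * 0.0336 = 206.5 * 0.0336 = 6.938 W

6.938 W


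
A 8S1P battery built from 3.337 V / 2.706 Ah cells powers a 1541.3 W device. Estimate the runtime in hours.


Step 1: E_pack = Ns * V_cell * Np * C_cell = 8 * 3.337 * 1 * 2.706 = 72.239 Wh
Step 2: t = E_pack / P = 72.239 / 1541.3 = 0.04687 hr

0.04687 hr


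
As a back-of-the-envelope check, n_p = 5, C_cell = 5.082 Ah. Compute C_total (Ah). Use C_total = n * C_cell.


C_total = 5 * 5.082 = 25.41 Ah

25.41 Ah


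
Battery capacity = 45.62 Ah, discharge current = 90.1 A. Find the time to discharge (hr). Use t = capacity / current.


Runtime = 45.62 Ah / 90.1 A = 0.5063 hr

0.5063 hr


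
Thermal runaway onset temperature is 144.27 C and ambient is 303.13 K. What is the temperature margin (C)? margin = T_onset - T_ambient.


Convert: T_ambient = 303.13 K = 29.98 C
margin = 144.27 - 29.98 = 114.29 C

114.29 C


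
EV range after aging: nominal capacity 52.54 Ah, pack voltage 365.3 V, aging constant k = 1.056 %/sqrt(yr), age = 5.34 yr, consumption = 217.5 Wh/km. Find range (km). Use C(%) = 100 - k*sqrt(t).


Step 1: capacity retention = 100 - 1.056 * sqrt(5.34) = 100 - 1.056 * 2.3108 = 97.56%
Step 2: C_now = 52.54 * 97.56/100 = 51.258 Ah
Step 3: E_pack = V * C_now = 365.3 * 51.258 = 18725 Wh
Step 4: range = E_pack / consumption = 18725 / 217.5 = 86.09 km

86.09 km


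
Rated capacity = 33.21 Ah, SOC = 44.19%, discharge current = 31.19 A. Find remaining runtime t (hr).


Step 1: remaining = SOC/100 * C_total = 44.19/100 * 33.21 = 14.675 Ah
Step 2: t = remaining / I = 14.675 / 31.19 = 0.4705 hr

0.4705 hr


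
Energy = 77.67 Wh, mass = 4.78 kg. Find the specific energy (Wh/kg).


ED = E / m = 77.67 / 4.78 = 16.25 Wh/kg

16.25 Wh/kg


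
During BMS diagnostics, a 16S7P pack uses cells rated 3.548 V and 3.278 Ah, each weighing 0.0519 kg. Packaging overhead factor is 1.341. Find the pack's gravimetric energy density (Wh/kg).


Step 1: V_pack = 16 * 3.548 = 56.768 V
Step 2: C_pack = 7 * 3.278 = 22.946 Ah
Step 3: E_pack = V_pack * C_pack = 56.768 * 22.946 = 1302.6 Wh
Step 4: m_pack = 16 * 7 * 0.0519 * 1.341 = 7.795 kg
Step 5: ED = E_pack / m_pack = 1302.6 / 7.795 = 167.1 Wh/kg

167.1 Wh/kg


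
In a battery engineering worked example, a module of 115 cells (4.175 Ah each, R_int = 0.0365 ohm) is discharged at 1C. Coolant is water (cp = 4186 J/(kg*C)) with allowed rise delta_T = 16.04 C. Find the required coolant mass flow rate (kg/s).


Step 1: I = 1 * 4.175 = 4.175 A
Step 2: Q_cell = I^2 * R = 4.175^2 * 0.0365 = 0.63622 W
Step 3: Q_total = 115 * 0.63622 = 73.165 W
Step 4: m_dot = Q_total / (cp * dT) = 73.165 / (4186 * 16.04) = 0.001090 kg/s

0.001090 kg/s


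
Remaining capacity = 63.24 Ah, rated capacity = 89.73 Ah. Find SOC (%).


SOC% = 63.24 / 89.73 * 100 = 70.48%

70.48%


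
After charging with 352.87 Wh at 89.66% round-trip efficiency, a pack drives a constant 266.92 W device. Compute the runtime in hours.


Step 1: E_discharge = eta/100 * E_charge = 89.66/100 * 352.87 = 316.38 Wh
Step 2: t = E_discharge / P = 316.38 / 266.92 = 1.185 hr

1.185 hr


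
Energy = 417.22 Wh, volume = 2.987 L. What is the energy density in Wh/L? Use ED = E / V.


ED = E / V = 417.22 / 2.987 = 139.7 Wh/L

139.7 Wh/L


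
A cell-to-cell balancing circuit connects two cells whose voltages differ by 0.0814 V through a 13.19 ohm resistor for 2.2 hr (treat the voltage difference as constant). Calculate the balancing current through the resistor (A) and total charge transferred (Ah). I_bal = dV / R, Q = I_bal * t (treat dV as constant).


I_bal = dV / R = 0.0814 / 13.19 = 0.0061713 A
Q = I_bal * t = 0.0061713 * 2.2 = 0.01358 Ah

I=0.0061713 A, Q=0.01358 Ah


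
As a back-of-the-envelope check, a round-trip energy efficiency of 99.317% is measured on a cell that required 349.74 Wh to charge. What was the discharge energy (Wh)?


E_dis = eta/100 * E_chg = 99.317/100 * 349.74 = 347.4 Wh

347.4 Wh


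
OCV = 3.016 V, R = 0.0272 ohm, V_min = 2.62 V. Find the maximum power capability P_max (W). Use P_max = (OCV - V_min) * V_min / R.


dV = OCV - V_min = 0.396 V (so I_max = dV / R)
P_max = dV * V_min / R = 0.396 * 2.62 / 0.0272 = 38.14 W

38.14 W


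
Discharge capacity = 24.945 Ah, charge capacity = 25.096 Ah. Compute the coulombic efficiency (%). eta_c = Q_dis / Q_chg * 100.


eta_c = Q_dis / Q_chg * 100 = 24.945 / 25.096 * 100 = 99.40%

99.40%


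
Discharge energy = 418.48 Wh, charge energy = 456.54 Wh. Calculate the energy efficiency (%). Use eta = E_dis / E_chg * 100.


Round-trip efficiency = 418.48/456.54 * 100% = 91.66%

91.66%


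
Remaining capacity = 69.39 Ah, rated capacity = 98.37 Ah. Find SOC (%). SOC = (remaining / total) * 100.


SOC% = 69.39 / 98.37 * 100 = 70.54%

70.54%


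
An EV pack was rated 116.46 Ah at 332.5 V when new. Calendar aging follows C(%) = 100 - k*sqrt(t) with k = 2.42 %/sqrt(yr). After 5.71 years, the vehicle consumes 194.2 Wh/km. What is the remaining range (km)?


Step 1: capacity retention = 100 - 2.42 * sqrt(5.71) = 100 - 2.42 * 2.3896 = 94.217%
Step 2: C_now = 116.46 * 94.217/100 = 109.73 Ah
Step 3: E_pack = V * C_now = 332.5 * 109.73 = 36485 Wh
Step 4: range = E_pack / consumption = 36485 / 194.2 = 187.9 km

187.9 km


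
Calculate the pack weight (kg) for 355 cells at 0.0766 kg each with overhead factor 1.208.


Cell mass sum = 355 * 0.0766 = 27.193 kg
With overhead 1.208: m_pack = 27.193 * 1.208 = 32.85 kg

32.85 kg


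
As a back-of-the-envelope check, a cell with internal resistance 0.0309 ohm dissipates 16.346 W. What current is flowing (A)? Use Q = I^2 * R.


I = sqrt(Q / R) = sqrt(16.346 / 0.0309) = sqrt(529) = 23.00 A

23.00 A


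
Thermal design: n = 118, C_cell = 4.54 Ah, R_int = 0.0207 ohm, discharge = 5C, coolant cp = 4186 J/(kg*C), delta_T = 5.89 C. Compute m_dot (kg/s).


Step 1: I = 5 * 4.54 = 22.7 A
Step 2: Q_cell = I^2 * R = 22.7^2 * 0.0207 = 10.667 W
Step 3: Q_total = 118 * 10.667 = 1258.7 W
Step 4: m_dot = Q_total / (cp * dT) = 1258.7 / (4186 * 5.89) = 0.05105 kg/s

0.05105 kg/s


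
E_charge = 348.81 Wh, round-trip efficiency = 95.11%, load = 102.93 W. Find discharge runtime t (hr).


Step 1: E_discharge = eta/100 * E_charge = 95.11/100 * 348.81 = 331.75 Wh
Step 2: t = E_discharge / P = 331.75 / 102.93 = 3.223 hr

3.223 hr


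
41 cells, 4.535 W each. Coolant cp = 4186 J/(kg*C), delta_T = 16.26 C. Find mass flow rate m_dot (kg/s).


Q_total = 41 * 4.535 = 185.94 W
m_dot = Q_total / (cp * dT) = 185.94 / (4186 * 16.26) = 0.002732 kg/s

0.002732 kg/s


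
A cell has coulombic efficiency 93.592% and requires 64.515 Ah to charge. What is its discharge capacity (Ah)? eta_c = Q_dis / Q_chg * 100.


Q_dis = eta/100 * Q_chg = 93.592/100 * 64.515 = 60.38 Ah

60.38 Ah


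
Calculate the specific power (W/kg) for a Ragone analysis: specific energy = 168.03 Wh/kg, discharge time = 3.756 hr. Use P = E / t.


Specific power = 168.03 Wh/kg / 3.756 hr = 44.74 W/kg

44.74 W/kg


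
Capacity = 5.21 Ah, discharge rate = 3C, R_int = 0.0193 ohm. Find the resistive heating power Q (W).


Step 1: I = C_rate * capacity = 3 * 5.21 = 15.63 A
Step 2: Q = I^2 * R = 15.63^2 * 0.0193 = 244.3 * 0.0193 = 4.715 W

4.715 W


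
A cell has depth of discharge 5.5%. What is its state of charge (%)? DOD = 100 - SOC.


SOC = 100 - DOD = 100 - 5.5 = 94.5%

94.5%


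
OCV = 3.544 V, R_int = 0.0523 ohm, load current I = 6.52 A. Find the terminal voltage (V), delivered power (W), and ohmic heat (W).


Step 1: V_terminal = OCV - I*R = 3.544 - 6.52 * 0.0523 = 3.203 V
Step 2: P_out = V_terminal * I = 3.203 * 6.52 = 20.88 W
Step 3: Q = I^2 * R = 6.52^2 * 0.0523 = 2.223 W

V=3.203 V, P=20.88 W, Q=2.223 W


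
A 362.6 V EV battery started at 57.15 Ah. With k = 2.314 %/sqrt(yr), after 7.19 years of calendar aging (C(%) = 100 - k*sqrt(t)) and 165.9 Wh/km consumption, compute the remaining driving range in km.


Step 1: capacity retention = 100 - 2.314 * sqrt(7.19) = 100 - 2.314 * 2.6814 = 93.795%
Step 2: C_now = 57.15 * 93.795/100 = 53.604 Ah
Step 3: E_pack = V * C_now = 362.6 * 53.604 = 19437 Wh
Step 4: range = E_pack / consumption = 19437 / 165.9 = 117.2 km

117.2 km


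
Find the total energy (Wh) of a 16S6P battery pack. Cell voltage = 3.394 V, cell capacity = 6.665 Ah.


E = Ns * Vcell * Np * Ccell = 16 * 3.394 * 6 * 6.665 = 2172 Wh

2172 Wh


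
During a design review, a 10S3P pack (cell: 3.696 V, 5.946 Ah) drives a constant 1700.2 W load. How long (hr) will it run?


Step 1: E_pack = Ns * V_cell * Np * C_cell = 10 * 3.696 * 3 * 5.946 = 659.29 Wh
Step 2: t = E_pack / P = 659.29 / 1700.2 = 0.3878 hr

0.3878 hr


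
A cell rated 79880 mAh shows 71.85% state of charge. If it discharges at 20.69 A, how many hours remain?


Convert: C_total = 79880 mAh = 79.88 Ah
Step 1: remaining = SOC/100 * C_total = 71.85/100 * 79.88 = 57.394 Ah
Step 2: t = remaining / I = 57.394 / 20.69 = 2.774 hr

2.774 hr


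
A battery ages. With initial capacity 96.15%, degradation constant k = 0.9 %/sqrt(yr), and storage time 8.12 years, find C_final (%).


Step 1: sqrt(8.12 yr) = 2.8496
Step 2: drop = 0.9 * 2.8496 = 2.5646
Step 3: C_final = 96.15 - 2.5646 = 93.59%

93.59%


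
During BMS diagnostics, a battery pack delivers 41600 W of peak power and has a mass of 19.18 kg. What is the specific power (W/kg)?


Specific power = 41600 W / 19.18 kg = 2169 W/kg

2169 W/kg


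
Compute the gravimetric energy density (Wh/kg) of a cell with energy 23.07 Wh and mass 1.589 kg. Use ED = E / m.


ED = E / m = 23.07 / 1.589 = 14.52 Wh/kg

14.52 Wh/kg


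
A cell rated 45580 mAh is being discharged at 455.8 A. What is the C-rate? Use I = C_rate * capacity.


Convert: capacity = 45580 mAh = 45.58 Ah
C_rate = I / capacity = 455.8 / 45.58 = 10C

10C


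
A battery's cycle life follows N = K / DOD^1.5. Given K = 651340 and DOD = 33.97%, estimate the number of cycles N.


DOD^1.5 = 197.99
N = K / DOD^1.5 = 651340 / 197.99 = 3290

3290 cycles


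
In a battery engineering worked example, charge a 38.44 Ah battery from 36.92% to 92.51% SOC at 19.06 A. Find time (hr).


delta_Ah = 38.44 * (92.51 - 36.92) / 100 = 21.369 Ah
t = delta_Ah / I = 21.369 / 19.06 = 1.121 hr

1.121 hr


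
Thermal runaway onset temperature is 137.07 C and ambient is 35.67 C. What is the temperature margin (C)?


Safety margin = 137.07 C - 35.67 C = 101.4 C

101.4 C


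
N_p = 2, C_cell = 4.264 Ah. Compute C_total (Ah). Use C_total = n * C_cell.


C_total = 2 * 4.264 = 8.528 Ah

8.528 Ah


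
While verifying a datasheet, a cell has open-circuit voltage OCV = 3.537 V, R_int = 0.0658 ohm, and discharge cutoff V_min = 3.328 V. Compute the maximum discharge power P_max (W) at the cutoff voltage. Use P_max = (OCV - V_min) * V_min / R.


P_max = (OCV - V_min) * V_min / R = (3.537 - 3.328) * 3.328 / 0.0658 = 0.209 * 3.328 / 0.0658 = 10.57 W

10.57 W


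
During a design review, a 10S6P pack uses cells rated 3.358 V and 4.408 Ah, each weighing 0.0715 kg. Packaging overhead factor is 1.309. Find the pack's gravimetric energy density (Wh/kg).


Step 1: V_pack = 10 * 3.358 = 33.58 V
Step 2: C_pack = 6 * 4.408 = 26.448 Ah
Step 3: E_pack = V_pack * C_pack = 33.58 * 26.448 = 888.12 Wh
Step 4: m_pack = 10 * 6 * 0.0715 * 1.309 = 5.6156 kg
Step 5: ED = E_pack / m_pack = 888.12 / 5.6156 = 158.2 Wh/kg

158.2 Wh/kg


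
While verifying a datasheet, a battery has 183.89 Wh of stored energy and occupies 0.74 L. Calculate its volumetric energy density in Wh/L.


Volumetric ED = 183.89 Wh / 0.74 L = 248.5 Wh/L

248.5 Wh/L


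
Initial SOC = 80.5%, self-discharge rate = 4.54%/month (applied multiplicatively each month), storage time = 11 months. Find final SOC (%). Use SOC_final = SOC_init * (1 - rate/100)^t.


decay = (1 - 4.54/100)^11 = 0.59984
SOC_final = 80.5 * 0.59984 = 48.29%

48.29%


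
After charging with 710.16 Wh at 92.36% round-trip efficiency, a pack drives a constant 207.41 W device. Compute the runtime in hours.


Step 1: E_discharge = eta/100 * E_charge = 92.36/100 * 710.16 = 655.9 Wh
Step 2: t = E_discharge / P = 655.9 / 207.41 = 3.162 hr

3.162 hr


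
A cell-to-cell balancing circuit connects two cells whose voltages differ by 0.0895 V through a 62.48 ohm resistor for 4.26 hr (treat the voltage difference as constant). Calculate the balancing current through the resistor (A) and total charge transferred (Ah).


I_bal = dV / R = 0.0895 / 62.48 = 0.0014325 A
Q = I_bal * t = 0.0014325 * 4.26 = 0.006102 Ah

I=0.0014325 A, Q=0.006102 Ah


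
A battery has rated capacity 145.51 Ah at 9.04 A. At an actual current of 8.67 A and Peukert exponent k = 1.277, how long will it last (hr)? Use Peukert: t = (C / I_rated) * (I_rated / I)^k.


Step 1: t_rated = C / I_rated = 145.51 / 9.04 = 16.096 hr
Step 2: ratio = 9.04 / 8.67 = 1.0427
Step 3: ratio^k = 1.0427^1.277 = 1.0548
Step 4: t = t_rated * ratio^k = 16.096 * 1.0548 = 16.98 hr

16.98 hr


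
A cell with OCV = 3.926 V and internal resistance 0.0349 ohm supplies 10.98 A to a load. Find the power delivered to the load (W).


Step 1: V_terminal = OCV - I*R = 3.926 - 10.98 * 0.0349 = 3.5428 V
Step 2: P_out = V_terminal * I = 3.5428 * 10.98 = 38.90 W

38.90 W


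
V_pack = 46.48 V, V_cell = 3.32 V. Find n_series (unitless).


Rearranging: n = V_pack / V_cell = 46.48 / 3.32 = 14 cells

14


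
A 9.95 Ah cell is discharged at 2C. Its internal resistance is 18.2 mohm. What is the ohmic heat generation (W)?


Convert: R = 18.2 mohm = 0.0182 ohm
Step 1: I = C_rate * capacity = 2 * 9.95 = 19.9 A
Step 2: Q = I^2 * R = 19.9^2 * 0.0182 = 396.01 * 0.0182 = 7.207 W

7.207 W


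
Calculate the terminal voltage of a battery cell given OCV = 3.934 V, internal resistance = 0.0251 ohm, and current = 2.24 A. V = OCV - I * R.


V = OCV - I*R = 3.934 - 2.24 * 0.0251 = 3.878 V

3.878 V


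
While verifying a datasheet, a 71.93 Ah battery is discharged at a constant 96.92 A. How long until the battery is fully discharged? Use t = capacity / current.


Runtime = 71.93 Ah / 96.92 A = 0.7422 hr

0.7422 hr


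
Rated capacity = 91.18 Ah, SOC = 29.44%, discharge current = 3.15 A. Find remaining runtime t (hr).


Step 1: remaining = SOC/100 * C_total = 29.44/100 * 91.18 = 26.843 Ah
Step 2: t = remaining / I = 26.843 / 3.15 = 8.522 hr

8.522 hr


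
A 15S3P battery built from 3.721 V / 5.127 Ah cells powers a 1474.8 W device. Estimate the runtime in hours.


Step 1: E_pack = Ns * V_cell * Np * C_cell = 15 * 3.721 * 3 * 5.127 = 858.49 Wh
Step 2: t = E_pack / P = 858.49 / 1474.8 = 0.5821 hr

0.5821 hr


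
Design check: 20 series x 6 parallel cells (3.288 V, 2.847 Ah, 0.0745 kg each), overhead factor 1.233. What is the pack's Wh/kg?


Step 1: V_pack = 20 * 3.288 = 65.76 V
Step 2: C_pack = 6 * 2.847 = 17.082 Ah
Step 3: E_pack = V_pack * C_pack = 65.76 * 17.082 = 1123.3 Wh
Step 4: m_pack = 20 * 6 * 0.0745 * 1.233 = 11.023 kg
Step 5: ED = E_pack / m_pack = 1123.3 / 11.023 = 101.9 Wh/kg

101.9 Wh/kg


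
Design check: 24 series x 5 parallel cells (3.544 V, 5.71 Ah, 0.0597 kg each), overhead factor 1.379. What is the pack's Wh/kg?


Step 1: V_pack = 24 * 3.544 = 85.056 V
Step 2: C_pack = 5 * 5.71 = 28.55 Ah
Step 3: E_pack = V_pack * C_pack = 85.056 * 28.55 = 2428.3 Wh
Step 4: m_pack = 24 * 5 * 0.0597 * 1.379 = 9.8792 kg
Step 5: ED = E_pack / m_pack = 2428.3 / 9.8792 = 245.8 Wh/kg

245.8 Wh/kg


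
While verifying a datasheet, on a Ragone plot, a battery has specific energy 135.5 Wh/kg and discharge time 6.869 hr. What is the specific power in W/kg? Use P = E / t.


P_specific = E / t = 135.5 / 6.869 = 19.73 W/kg

19.73 W/kg


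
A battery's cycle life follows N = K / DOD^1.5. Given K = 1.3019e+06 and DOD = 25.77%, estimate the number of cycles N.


DOD^1.5 = 130.82
N = K / DOD^1.5 = 1.3019e+06 / 130.82 = 9952

9952 cycles


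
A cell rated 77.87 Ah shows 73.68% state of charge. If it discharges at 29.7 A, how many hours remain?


Step 1: remaining = SOC/100 * C_total = 73.68/100 * 77.87 = 57.375 Ah
Step 2: t = remaining / I = 57.375 / 29.7 = 1.932 hr

1.932 hr


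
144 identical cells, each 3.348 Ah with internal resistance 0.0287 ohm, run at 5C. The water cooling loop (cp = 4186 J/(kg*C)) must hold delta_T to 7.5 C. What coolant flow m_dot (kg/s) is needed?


Step 1: I = 5 * 3.348 = 16.74 A
Step 2: Q_cell = I^2 * R = 16.74^2 * 0.0287 = 8.0425 W
Step 3: Q_total = 144 * 8.0425 = 1158.1 W
Step 4: m_dot = Q_total / (cp * dT) = 1158.1 / (4186 * 7.5) = 0.03689 kg/s

0.03689 kg/s


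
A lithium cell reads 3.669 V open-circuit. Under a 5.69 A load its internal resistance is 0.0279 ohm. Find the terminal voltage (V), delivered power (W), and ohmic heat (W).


Step 1: V_terminal = OCV - I*R = 3.669 - 5.69 * 0.0279 = 3.5102 V
Step 2: P_out = V_terminal * I = 3.5102 * 5.69 = 19.97 W
Step 3: Q = I^2 * R = 5.69^2 * 0.0279 = 0.9033 W

V=3.5102 V, P=19.97 W, Q=0.9033 W


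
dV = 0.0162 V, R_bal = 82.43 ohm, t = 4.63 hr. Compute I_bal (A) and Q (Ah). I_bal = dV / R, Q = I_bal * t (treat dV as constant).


I_bal = dV / R = 0.0162 / 82.43 = 1.9653e-04 A
Q = I_bal * t = 1.9653e-04 * 4.63 = 9.099e-04 Ah

I=1.9653e-04 A, Q=9.099e-04 Ah


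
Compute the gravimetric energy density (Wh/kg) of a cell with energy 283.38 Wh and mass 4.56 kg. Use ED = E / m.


Specific energy = 283.38 Wh / 4.56 kg = 62.14 Wh/kg

62.14 Wh/kg


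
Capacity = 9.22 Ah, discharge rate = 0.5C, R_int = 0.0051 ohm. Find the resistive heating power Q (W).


Step 1: I = C_rate * capacity = 0.5 * 9.22 = 4.61 A
Step 2: Q = I^2 * R = 4.61^2 * 0.0051 = 21.252 * 0.0051 = 0.1084 W

0.1084 W


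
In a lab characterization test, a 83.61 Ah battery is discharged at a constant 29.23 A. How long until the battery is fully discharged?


t = capacity / current = 83.61 / 29.23 = 2.860 hr

2.860 hr


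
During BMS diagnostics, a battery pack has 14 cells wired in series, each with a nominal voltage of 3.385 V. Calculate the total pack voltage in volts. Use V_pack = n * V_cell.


Series voltages add: 14 * 3.385 V = 47.39 V

47.39 V


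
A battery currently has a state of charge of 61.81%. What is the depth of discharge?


Complement of SOC: DOD = 100% - 61.81% = 38.19%

38.19%


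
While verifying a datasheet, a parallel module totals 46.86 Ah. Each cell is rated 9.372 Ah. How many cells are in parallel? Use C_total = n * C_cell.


n = C_total / C_cell = 46.86 / 9.372 = 5

5


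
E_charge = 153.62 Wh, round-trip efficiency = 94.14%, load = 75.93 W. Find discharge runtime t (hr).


Step 1: E_discharge = eta/100 * E_charge = 94.14/100 * 153.62 = 144.62 Wh
Step 2: t = E_discharge / P = 144.62 / 75.93 = 1.905 hr

1.905 hr


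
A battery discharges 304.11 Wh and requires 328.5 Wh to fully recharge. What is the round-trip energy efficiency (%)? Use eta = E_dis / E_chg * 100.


eta_e = E_dis / E_chg * 100 = 304.11 / 328.5 * 100 = 92.58%

92.58%


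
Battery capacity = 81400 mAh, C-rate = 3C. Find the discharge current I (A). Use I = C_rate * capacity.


Convert: capacity = 81400 mAh = 81.4 Ah
At 3C: I = 3 * 81.4 Ah = 244.2 A

244.2 A


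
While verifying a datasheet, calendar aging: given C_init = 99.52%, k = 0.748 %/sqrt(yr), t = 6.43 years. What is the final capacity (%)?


sqrt(t) = sqrt(6.43) = 2.5357
C_final = 99.52 - 0.748 * 2.5357 = 97.62%

97.62%


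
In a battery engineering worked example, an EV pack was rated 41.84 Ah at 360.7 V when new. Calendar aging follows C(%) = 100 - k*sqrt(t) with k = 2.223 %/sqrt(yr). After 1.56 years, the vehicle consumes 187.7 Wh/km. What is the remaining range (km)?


Step 1: capacity retention = 100 - 2.223 * sqrt(1.56) = 100 - 2.223 * 1.249 = 97.223%
Step 2: C_now = 41.84 * 97.223/100 = 40.678 Ah
Step 3: E_pack = V * C_now = 360.7 * 40.678 = 14673 Wh
Step 4: range = E_pack / consumption = 14673 / 187.7 = 78.17 km

78.17 km


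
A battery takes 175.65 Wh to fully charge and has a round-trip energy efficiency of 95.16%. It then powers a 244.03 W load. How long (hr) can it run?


Step 1: E_discharge = eta/100 * E_charge = 95.16/100 * 175.65 = 167.15 Wh
Step 2: t = E_discharge / P = 167.15 / 244.03 = 0.6850 hr

0.6850 hr


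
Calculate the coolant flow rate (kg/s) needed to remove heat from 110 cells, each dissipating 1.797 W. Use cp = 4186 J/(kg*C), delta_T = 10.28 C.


Step 1: Total heat Q = 110 * 1.797 W = 197.67 W
Step 2: denom = cp * dT = 4186 * 10.28 = 43032
Step 3: m_dot = 197.67 / 43032 = 0.004594 kg/s

0.004594 kg/s


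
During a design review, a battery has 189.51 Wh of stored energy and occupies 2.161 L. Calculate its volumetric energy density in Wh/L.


ED = E / V = 189.51 / 2.161 = 87.70 Wh/L

87.70 Wh/L


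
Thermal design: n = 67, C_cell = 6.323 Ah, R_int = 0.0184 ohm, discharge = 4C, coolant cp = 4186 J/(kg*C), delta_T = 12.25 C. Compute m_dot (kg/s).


Step 1: I = 4 * 6.323 = 25.292 A
Step 2: Q_cell = I^2 * R = 25.292^2 * 0.0184 = 11.77 W
Step 3: Q_total = 67 * 11.77 = 788.59 W
Step 4: m_dot = Q_total / (cp * dT) = 788.59 / (4186 * 12.25) = 0.01538 kg/s

0.01538 kg/s


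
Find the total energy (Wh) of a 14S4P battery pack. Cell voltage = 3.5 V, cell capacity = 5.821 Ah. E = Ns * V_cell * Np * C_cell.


V_pack = 14 * 3.5 = 49 V
C_pack = 4 * 5.821 = 23.284 Ah
E = V_pack * C_pack = 49 * 23.284 = 1141 Wh

1141 Wh


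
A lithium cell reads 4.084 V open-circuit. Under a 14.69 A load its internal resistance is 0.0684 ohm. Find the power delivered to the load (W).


Step 1: V_terminal = OCV - I*R = 4.084 - 14.69 * 0.0684 = 3.0792 V
Step 2: P_out = V_terminal * I = 3.0792 * 14.69 = 45.23 W

45.23 W


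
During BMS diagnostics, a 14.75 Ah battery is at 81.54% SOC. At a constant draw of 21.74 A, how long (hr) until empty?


Step 1: remaining = SOC/100 * C_total = 81.54/100 * 14.75 = 12.027 Ah
Step 2: t = remaining / I = 12.027 / 21.74 = 0.5532 hr

0.5532 hr


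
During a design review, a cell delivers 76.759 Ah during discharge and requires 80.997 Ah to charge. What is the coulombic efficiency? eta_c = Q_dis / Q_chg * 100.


Coulombic efficiency = 76.759/80.997 * 100% = 94.77%

94.77%


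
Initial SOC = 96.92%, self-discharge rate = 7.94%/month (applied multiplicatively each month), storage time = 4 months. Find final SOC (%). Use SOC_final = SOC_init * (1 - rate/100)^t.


Monthly retention factor = 1 - 7.94/100 = 0.9206
Over 4 months: factor^4 = 0.71826
SOC_final = 96.92 * 0.71826 = 69.61%

69.61%


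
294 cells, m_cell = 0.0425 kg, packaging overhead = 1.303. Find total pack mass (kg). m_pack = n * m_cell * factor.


Cell mass sum = 294 * 0.0425 = 12.495 kg
With overhead 1.303: m_pack = 12.495 * 1.303 = 16.28 kg

16.28 kg


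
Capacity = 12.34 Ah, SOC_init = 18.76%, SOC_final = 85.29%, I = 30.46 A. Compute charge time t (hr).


Step 1: dSOC = 85.29% - 18.76% = 66.53%
Step 2: delta_Ah = 12.34 * 66.53 / 100 = 8.2098 Ah
Step 3: t = 8.2098 / 30.46 = 0.2695 hr

0.2695 hr


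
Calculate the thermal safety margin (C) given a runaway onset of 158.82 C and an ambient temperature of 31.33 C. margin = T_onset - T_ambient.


Safety margin = 158.82 C - 31.33 C = 127.49 C

127.49 C


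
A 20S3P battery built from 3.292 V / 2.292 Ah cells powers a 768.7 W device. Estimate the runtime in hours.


Step 1: E_pack = Ns * V_cell * Np * C_cell = 20 * 3.292 * 3 * 2.292 = 452.72 Wh
Step 2: t = E_pack / P = 452.72 / 768.7 = 0.5889 hr

0.5889 hr


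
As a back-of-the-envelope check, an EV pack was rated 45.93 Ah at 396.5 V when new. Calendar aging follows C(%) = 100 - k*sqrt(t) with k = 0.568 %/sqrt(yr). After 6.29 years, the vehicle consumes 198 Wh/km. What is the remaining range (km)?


Step 1: capacity retention = 100 - 0.568 * sqrt(6.29) = 100 - 0.568 * 2.508 = 98.575%
Step 2: C_now = 45.93 * 98.575/100 = 45.275 Ah
Step 3: E_pack = V * C_now = 396.5 * 45.275 = 17952 Wh
Step 4: range = E_pack / consumption = 17952 / 198 = 90.67 km

90.67 km


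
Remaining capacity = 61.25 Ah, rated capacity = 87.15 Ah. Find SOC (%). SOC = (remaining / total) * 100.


SOC = (remaining / total) * 100 = (61.25 / 87.15) * 100 = 70.28%

70.28%


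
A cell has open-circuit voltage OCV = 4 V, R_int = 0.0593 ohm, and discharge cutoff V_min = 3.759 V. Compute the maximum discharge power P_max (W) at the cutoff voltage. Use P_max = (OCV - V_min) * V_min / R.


dV = OCV - V_min = 0.241 V (so I_max = dV / R)
P_max = dV * V_min / R = 0.241 * 3.759 / 0.0593 = 15.28 W

15.28 W


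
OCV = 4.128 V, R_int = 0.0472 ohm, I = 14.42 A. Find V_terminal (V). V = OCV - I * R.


V = OCV - I*R = 4.128 - 14.42 * 0.0472 = 3.447 V

3.447 V


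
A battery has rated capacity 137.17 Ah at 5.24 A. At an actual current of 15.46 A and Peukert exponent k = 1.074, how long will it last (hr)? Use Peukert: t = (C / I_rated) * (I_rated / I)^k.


Step 1: t_rated = C / I_rated = 137.17 / 5.24 = 26.177 hr
Step 2: ratio = 5.24 / 15.46 = 0.33894
Step 3: ratio^k = 0.33894^1.074 = 0.31286
Step 4: t = t_rated * ratio^k = 26.177 * 0.31286 = 8.190 hr

8.190 hr


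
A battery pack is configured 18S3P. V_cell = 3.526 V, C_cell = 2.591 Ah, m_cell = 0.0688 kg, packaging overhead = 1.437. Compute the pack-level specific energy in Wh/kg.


Step 1: V_pack = 18 * 3.526 = 63.468 V
Step 2: C_pack = 3 * 2.591 = 7.773 Ah
Step 3: E_pack = V_pack * C_pack = 63.468 * 7.773 = 493.34 Wh
Step 4: m_pack = 18 * 3 * 0.0688 * 1.437 = 5.3387 kg
Step 5: ED = E_pack / m_pack = 493.34 / 5.3387 = 92.41 Wh/kg

92.41 Wh/kg
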